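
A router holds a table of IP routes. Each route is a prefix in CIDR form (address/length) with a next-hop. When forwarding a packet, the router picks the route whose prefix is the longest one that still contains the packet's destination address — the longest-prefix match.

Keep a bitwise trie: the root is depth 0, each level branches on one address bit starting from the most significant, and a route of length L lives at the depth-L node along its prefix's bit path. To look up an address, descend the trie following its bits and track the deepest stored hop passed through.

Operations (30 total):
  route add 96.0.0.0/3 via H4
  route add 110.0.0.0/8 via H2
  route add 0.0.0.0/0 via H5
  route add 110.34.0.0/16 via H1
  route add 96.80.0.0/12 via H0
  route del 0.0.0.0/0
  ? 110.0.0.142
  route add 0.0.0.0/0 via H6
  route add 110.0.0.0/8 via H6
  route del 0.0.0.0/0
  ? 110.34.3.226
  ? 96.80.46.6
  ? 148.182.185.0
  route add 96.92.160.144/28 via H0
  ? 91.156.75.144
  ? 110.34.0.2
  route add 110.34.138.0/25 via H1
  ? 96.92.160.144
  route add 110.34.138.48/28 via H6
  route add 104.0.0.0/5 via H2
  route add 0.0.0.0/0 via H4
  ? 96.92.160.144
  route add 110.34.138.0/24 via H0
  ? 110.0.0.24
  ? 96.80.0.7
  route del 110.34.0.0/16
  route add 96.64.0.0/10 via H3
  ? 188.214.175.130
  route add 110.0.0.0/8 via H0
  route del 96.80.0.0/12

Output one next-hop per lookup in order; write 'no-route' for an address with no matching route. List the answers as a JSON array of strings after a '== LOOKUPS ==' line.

Apply in order:
  + 96.0.0.0/3 (H4) depth=3
  + 110.0.0.0/8 (H2) depth=8
  + 0.0.0.0/0 (H5) depth=0
  + 110.34.0.0/16 (H1) depth=16
  + 96.80.0.0/12 (H0) depth=12
  - 0.0.0.0/0 clear@0
  Q 110.0.0.142: descend 0110111000 ; hops seen [H4,H2] ; pick H2
  + 0.0.0.0/0 (H6) depth=0
  + 110.0.0.0/8 (H6) depth=8
  - 0.0.0.0/0 clear@0
  Q 110.34.3.226: descend 0110111000100010 ; hops seen [H4,H6,H1] ; pick H1
  Q 96.80.46.6: descend 011000000101 ; hops seen [H4,H0] ; pick H0
  Q 148.182.185.0: descend ε ; hops seen [∅] ; pick no-route
  + 96.92.160.144/28 (H0) depth=28
  Q 91.156.75.144: descend 01 ; hops seen [∅] ; pick no-route
  Q 110.34.0.2: descend 0110111000100010 ; hops seen [H4,H6,H1] ; pick H1
  + 110.34.138.0/25 (H1) depth=25
  Q 96.92.160.144: descend 0110000001011100101000001001 ; hops seen [H4,H0,H0] ; pick H0
  + 110.34.138.48/28 (H6) depth=28
  + 104.0.0.0/5 (H2) depth=5
  + 0.0.0.0/0 (H4) depth=0
  Q 96.92.160.144: descend 0110000001011100101000001001 ; hops seen [H4,H4,H0,H0] ; pick H0
  + 110.34.138.0/24 (H0) depth=24
  Q 110.0.0.24: descend 0110111000 ; hops seen [H4,H4,H2,H6] ; pick H6
  Q 96.80.0.7: descend 011000000101 ; hops seen [H4,H4,H0] ; pick H0
  - 110.34.0.0/16 clear@16
  + 96.64.0.0/10 (H3) depth=10
  Q 188.214.175.130: descend ε ; hops seen [H4] ; pick H4
  + 110.0.0.0/8 (H0) depth=8
  - 96.80.0.0/12 clear@12

== LOOKUPS ==
["H2","H1","H0","no-route","no-route","H1","H0","H0","H6","H0","H4"]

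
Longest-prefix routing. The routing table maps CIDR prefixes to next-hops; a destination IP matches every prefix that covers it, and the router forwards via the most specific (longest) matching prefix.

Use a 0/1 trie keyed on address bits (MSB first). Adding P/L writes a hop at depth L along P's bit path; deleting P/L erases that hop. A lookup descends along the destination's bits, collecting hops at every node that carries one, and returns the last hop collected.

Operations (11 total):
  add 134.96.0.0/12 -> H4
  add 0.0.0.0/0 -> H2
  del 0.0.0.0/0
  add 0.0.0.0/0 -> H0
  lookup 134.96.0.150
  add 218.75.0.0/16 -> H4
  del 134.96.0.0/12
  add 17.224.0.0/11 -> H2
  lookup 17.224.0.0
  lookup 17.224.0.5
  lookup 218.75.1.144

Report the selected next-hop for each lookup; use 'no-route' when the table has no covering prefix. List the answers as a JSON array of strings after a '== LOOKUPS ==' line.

Process each operation:
  add 134.96.0.0/12 -> H4 at depth 12
  add 0.0.0.0/0 -> H2 at depth 0
  del 0.0.0.0/0 (clear depth 0)
  add 0.0.0.0/0 -> H0 at depth 0
  lookup 134.96.0.150: bits 100001100110 walk d0:H0→d1:-→d2:-→d3:-→d4:-→d5:-→d6:-→d7:-→d8:-→d9:-→d10:-→d11:-→d12:H4 -> H4
  add 218.75.0.0/16 -> H4 at depth 16
  del 134.96.0.0/12 (clear depth 12)
  add 17.224.0.0/11 -> H2 at depth 11
  lookup 17.224.0.0: bits 00010001111 walk d0:H0→d1:-→d2:-→d3:-→d4:-→d5:-→d6:-→d7:-→d8:-→d9:-→d10:-→d11:H2 -> H2
  lookup 17.224.0.5: bits 00010001111 walk d0:H0→d1:-→d2:-→d3:-→d4:-→d5:-→d6:-→d7:-→d8:-→d9:-→d10:-→d11:H2 -> H2
  lookup 218.75.1.144: bits 1101101001001011 walk d0:H0→d1:-→d2:-→d3:-→d4:-→d5:-→d6:-→d7:-→d8:-→d9:-→d10:-→d11:-→d12:-→d13:-→d14:-→d15:-→d16:H4 -> H4

== LOOKUPS ==
["H4","H2","H2","H4"]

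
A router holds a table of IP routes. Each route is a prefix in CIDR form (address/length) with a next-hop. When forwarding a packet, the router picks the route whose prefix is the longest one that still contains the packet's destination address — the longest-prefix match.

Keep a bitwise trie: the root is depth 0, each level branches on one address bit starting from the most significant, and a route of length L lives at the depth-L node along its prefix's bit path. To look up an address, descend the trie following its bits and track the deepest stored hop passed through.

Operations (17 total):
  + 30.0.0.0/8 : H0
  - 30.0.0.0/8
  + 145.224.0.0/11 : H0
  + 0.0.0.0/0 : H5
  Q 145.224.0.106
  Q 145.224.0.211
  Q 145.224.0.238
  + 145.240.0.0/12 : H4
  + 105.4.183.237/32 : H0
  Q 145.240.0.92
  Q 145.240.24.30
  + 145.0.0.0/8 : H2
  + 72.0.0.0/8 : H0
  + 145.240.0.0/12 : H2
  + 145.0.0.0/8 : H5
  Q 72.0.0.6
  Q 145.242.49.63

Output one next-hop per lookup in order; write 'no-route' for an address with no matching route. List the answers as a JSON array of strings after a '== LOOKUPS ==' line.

Trace:
  + 30.0.0.0/8 (H0) depth=8
  - 30.0.0.0/8 clear@8
  + 145.224.0.0/11 (H0) depth=11
  + 0.0.0.0/0 (H5) depth=0
  ? 145.224.0.106  path d0:H5→d1:-→d2:-→d3:-→d4:-→d5:-→d6:-→d7:-→d8:-→d9:-→d10:-→d11:H0  best=H0
  ? 145.224.0.211  path d0:H5→d1:-→d2:-→d3:-→d4:-→d5:-→d6:-→d7:-→d8:-→d9:-→d10:-→d11:H0  best=H0
  ? 145.224.0.238  path d0:H5→d1:-→d2:-→d3:-→d4:-→d5:-→d6:-→d7:-→d8:-→d9:-→d10:-→d11:H0  best=H0
  + 145.240.0.0/12 (H4) depth=12
  + 105.4.183.237/32 (H0) depth=32
  ? 145.240.0.92  path d0:H5→d1:-→d2:-→d3:-→d4:-→d5:-→d6:-→d7:-→d8:-→d9:-→d10:-→d11:H0→d12:H4  best=H4
  ? 145.240.24.30  path d0:H5→d1:-→d2:-→d3:-→d4:-→d5:-→d6:-→d7:-→d8:-→d9:-→d10:-→d11:H0→d12:H4  best=H4
  + 145.0.0.0/8 (H2) depth=8
  + 72.0.0.0/8 (H0) depth=8
  + 145.240.0.0/12 (H2) depth=12
  + 145.0.0.0/8 (H5) depth=8
  ? 72.0.0.6  path d0:H5→d1:-→d2:-→d3:-→d4:-→d5:-→d6:-→d7:-→d8:H0  best=H0
  ? 145.242.49.63  path d0:H5→d1:-→d2:-→d3:-→d4:-→d5:-→d6:-→d7:-→d8:H5→d9:-→d10:-→d11:H0→d12:H2  best=H2

== LOOKUPS ==
["H0","H0","H0","H4","H4","H0","H2"]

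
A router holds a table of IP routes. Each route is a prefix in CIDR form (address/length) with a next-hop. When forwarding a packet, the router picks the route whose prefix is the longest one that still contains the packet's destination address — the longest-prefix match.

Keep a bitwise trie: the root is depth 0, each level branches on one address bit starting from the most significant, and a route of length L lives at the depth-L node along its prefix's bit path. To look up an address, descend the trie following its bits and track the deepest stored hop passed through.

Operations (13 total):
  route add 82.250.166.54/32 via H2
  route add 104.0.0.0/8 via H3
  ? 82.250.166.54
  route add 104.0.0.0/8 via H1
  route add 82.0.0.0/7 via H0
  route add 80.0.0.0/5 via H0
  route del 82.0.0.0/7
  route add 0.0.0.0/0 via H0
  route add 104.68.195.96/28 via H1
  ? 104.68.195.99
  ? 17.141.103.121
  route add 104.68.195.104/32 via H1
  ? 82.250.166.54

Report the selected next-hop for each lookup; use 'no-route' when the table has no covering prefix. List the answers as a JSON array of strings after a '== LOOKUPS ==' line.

Trace:
  add 82.250.166.54/32 -> H2 at depth 32
  add 104.0.0.0/8 -> H3 at depth 8
  lookup 82.250.166.54: bits 01010010111110101010011000110110 walk d0:-→d1:-→d2:-→d3:-→d4:-→d5:-→d6:-→d7:-→d8:-→d9:-→d10:-→d11:-→d12:-→d13:-→d14:-→d15:-→d16:-→d17:-→d18:-→d19:-→d20:-→d21:-→d22:-→d23:-→d24:-→d25:-→d26:-→d27:-→d28:-→d29:-→d30:-→d31:-→d32:H2 -> H2
  add 104.0.0.0/8 -> H1 at depth 8
  add 82.0.0.0/7 -> H0 at depth 7
  add 80.0.0.0/5 -> H0 at depth 5
  del 82.0.0.0/7 (clear depth 7)
  add 0.0.0.0/0 -> H0 at depth 0
  add 104.68.195.96/28 -> H1 at depth 28
  lookup 104.68.195.99: bits 0110100001000100110000110110 walk d0:H0→d1:-→d2:-→d3:-→d4:-→d5:-→d6:-→d7:-→d8:H1→d9:-→d10:-→d11:-→d12:-→d13:-→d14:-→d15:-→d16:-→d17:-→d18:-→d19:-→d20:-→d21:-→d22:-→d23:-→d24:-→d25:-→d26:-→d27:-→d28:H1 -> H1
  lookup 17.141.103.121: bits 0 walk d0:H0→d1:- -> H0
  add 104.68.195.104/32 -> H1 at depth 32
  lookup 82.250.166.54: bits 01010010111110101010011000110110 walk d0:H0→d1:-→d2:-→d3:-→d4:-→d5:H0→d6:-→d7:-→d8:-→d9:-→d10:-→d11:-→d12:-→d13:-→d14:-→d15:-→d16:-→d17:-→d18:-→d19:-→d20:-→d21:-→d22:-→d23:-→d24:-→d25:-→d26:-→d27:-→d28:-→d29:-→d30:-→d31:-→d32:H2 -> H2

== LOOKUPS ==
["H2","H1","H0","H2"]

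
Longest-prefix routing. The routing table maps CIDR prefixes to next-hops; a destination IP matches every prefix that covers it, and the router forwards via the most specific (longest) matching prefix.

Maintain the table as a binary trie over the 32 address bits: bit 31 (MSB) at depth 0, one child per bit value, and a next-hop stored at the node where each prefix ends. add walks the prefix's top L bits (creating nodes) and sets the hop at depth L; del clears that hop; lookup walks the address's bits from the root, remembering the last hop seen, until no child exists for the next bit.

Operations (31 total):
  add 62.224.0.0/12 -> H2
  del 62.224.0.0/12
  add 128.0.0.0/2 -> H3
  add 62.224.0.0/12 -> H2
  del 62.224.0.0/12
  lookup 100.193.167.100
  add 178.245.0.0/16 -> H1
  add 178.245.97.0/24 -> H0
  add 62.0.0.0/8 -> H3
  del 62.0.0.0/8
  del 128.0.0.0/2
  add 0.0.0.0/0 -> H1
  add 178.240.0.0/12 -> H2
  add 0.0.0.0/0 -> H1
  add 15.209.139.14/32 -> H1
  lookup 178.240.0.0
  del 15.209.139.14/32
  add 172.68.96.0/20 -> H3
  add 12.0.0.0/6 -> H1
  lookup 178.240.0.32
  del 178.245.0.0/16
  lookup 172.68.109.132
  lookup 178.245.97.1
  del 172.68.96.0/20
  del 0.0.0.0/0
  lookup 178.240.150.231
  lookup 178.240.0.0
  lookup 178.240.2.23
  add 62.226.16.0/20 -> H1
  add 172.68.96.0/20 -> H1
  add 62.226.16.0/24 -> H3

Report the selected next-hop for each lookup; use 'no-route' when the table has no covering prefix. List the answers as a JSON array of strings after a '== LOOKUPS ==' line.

Apply in order:
  + 62.224.0.0/12 (H2) depth=12
  del 62.224.0.0/12 (clear depth 12)
  + 128.0.0.0/2 (H3) depth=2
  + 62.224.0.0/12 (H2) depth=12
  del 62.224.0.0/12 (clear depth 12)
  ? 100.193.167.100  path d0:-→d1:-  best=no-route
  + 178.245.0.0/16 (H1) depth=16
  + 178.245.97.0/24 (H0) depth=24
  + 62.0.0.0/8 (H3) depth=8
  del 62.0.0.0/8 (clear depth 8)
  del 128.0.0.0/2 (clear depth 2)
  + 0.0.0.0/0 (H1) depth=0
  + 178.240.0.0/12 (H2) depth=12
  + 0.0.0.0/0 (H1) depth=0
  + 15.209.139.14/32 (H1) depth=32
  ? 178.240.0.0  path d0:H1→d1:-→d2:-→d3:-→d4:-→d5:-→d6:-→d7:-→d8:-→d9:-→d10:-→d11:-→d12:H2→d13:-  best=H2
  del 15.209.139.14/32 (clear depth 32)
  + 172.68.96.0/20 (H3) depth=20
  + 12.0.0.0/6 (H1) depth=6
  ? 178.240.0.32  path d0:H1→d1:-→d2:-→d3:-→d4:-→d5:-→d6:-→d7:-→d8:-→d9:-→d10:-→d11:-→d12:H2→d13:-  best=H2
  del 178.245.0.0/16 (clear depth 16)
  ? 172.68.109.132  path d0:H1→d1:-→d2:-→d3:-→d4:-→d5:-→d6:-→d7:-→d8:-→d9:-→d10:-→d11:-→d12:-→d13:-→d14:-→d15:-→d16:-→d17:-→d18:-→d19:-→d20:H3  best=H3
  ? 178.245.97.1  path d0:H1→d1:-→d2:-→d3:-→d4:-→d5:-→d6:-→d7:-→d8:-→d9:-→d10:-→d11:-→d12:H2→d13:-→d14:-→d15:-→d16:-→d17:-→d18:-→d19:-→d20:-→d21:-→d22:-→d23:-→d24:H0  best=H0
  del 172.68.96.0/20 (clear depth 20)
  del 0.0.0.0/0 (clear depth 0)
  ? 178.240.150.231  path d0:-→d1:-→d2:-→d3:-→d4:-→d5:-→d6:-→d7:-→d8:-→d9:-→d10:-→d11:-→d12:H2→d13:-  best=H2
  ? 178.240.0.0  path d0:-→d1:-→d2:-→d3:-→d4:-→d5:-→d6:-→d7:-→d8:-→d9:-→d10:-→d11:-→d12:H2→d13:-  best=H2
  ? 178.240.2.23  path d0:-→d1:-→d2:-→d3:-→d4:-→d5:-→d6:-→d7:-→d8:-→d9:-→d10:-→d11:-→d12:H2→d13:-  best=H2
  + 62.226.16.0/20 (H1) depth=20
  + 172.68.96.0/20 (H1) depth=20
  + 62.226.16.0/24 (H3) depth=24

== LOOKUPS ==
["no-route","H2","H2","H3","H0","H2","H2","H2"]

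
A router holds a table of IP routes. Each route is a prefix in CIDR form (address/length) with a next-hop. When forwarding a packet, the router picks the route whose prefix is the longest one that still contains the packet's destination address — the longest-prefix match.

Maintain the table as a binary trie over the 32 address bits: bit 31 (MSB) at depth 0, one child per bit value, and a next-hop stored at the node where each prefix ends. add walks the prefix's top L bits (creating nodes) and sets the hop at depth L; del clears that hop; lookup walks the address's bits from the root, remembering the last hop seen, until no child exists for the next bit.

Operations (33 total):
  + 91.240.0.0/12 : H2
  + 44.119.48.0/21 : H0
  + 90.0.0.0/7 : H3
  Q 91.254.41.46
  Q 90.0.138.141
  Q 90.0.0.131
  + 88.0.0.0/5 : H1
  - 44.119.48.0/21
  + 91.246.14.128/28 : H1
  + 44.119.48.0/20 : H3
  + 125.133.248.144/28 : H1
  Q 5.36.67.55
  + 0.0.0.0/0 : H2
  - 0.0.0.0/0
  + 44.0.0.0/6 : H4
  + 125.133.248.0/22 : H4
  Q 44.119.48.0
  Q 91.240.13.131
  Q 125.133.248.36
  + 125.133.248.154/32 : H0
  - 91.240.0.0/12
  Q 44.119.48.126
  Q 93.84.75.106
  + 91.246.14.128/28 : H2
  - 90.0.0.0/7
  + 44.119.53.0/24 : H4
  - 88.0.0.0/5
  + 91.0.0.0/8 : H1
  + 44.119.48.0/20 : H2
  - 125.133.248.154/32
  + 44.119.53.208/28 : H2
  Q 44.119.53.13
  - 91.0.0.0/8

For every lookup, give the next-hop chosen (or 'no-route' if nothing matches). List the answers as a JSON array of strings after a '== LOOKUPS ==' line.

Trace:
  add 91.240.0.0/12 -> H2 at depth 12
  add 44.119.48.0/21 -> H0 at depth 21
  add 90.0.0.0/7 -> H3 at depth 7
  lookup 91.254.41.46: bits 010110111111 walk d0:-→d1:-→d2:-→d3:-→d4:-→d5:-→d6:-→d7:H3→d8:-→d9:-→d10:-→d11:-→d12:H2 -> H2
  lookup 90.0.138.141: bits 0101101 walk d0:-→d1:-→d2:-→d3:-→d4:-→d5:-→d6:-→d7:H3 -> H3
  lookup 90.0.0.131: bits 0101101 walk d0:-→d1:-→d2:-→d3:-→d4:-→d5:-→d6:-→d7:H3 -> H3
  add 88.0.0.0/5 -> H1 at depth 5
  - 44.119.48.0/21 clear@21
  add 91.246.14.128/28 -> H1 at depth 28
  add 44.119.48.0/20 -> H3 at depth 20
  add 125.133.248.144/28 -> H1 at depth 28
  lookup 5.36.67.55: bits 00 walk d0:-→d1:-→d2:- -> no-route
  add 0.0.0.0/0 -> H2 at depth 0
  - 0.0.0.0/0 clear@0
  add 44.0.0.0/6 -> H4 at depth 6
  add 125.133.248.0/22 -> H4 at depth 22
  lookup 44.119.48.0: bits 001011000111011100110 walk d0:-→d1:-→d2:-→d3:-→d4:-→d5:-→d6:H4→d7:-→d8:-→d9:-→d10:-→d11:-→d12:-→d13:-→d14:-→d15:-→d16:-→d17:-→d18:-→d19:-→d20:H3→d21:- -> H3
  lookup 91.240.13.131: bits 0101101111110 walk d0:-→d1:-→d2:-→d3:-→d4:-→d5:H1→d6:-→d7:H3→d8:-→d9:-→d10:-→d11:-→d12:H2→d13:- -> H2
  lookup 125.133.248.36: bits 011111011000010111111000 walk d0:-→d1:-→d2:-→d3:-→d4:-→d5:-→d6:-→d7:-→d8:-→d9:-→d10:-→d11:-→d12:-→d13:-→d14:-→d15:-→d16:-→d17:-→d18:-→d19:-→d20:-→d21:-→d22:H4→d23:-→d24:- -> H4
  add 125.133.248.154/32 -> H0 at depth 32
  - 91.240.0.0/12 clear@12
  lookup 44.119.48.126: bits 001011000111011100110 walk d0:-→d1:-→d2:-→d3:-→d4:-→d5:-→d6:H4→d7:-→d8:-→d9:-→d10:-→d11:-→d12:-→d13:-→d14:-→d15:-→d16:-→d17:-→d18:-→d19:-→d20:H3→d21:- -> H3
  lookup 93.84.75.106: bits 01011 walk d0:-→d1:-→d2:-→d3:-→d4:-→d5:H1 -> H1
  add 91.246.14.128/28 -> H2 at depth 28
  - 90.0.0.0/7 clear@7
  add 44.119.53.0/24 -> H4 at depth 24
  - 88.0.0.0/5 clear@5
  add 91.0.0.0/8 -> H1 at depth 8
  add 44.119.48.0/20 -> H2 at depth 20
  - 125.133.248.154/32 clear@32
  add 44.119.53.208/28 -> H2 at depth 28
  lookup 44.119.53.13: bits 001011000111011100110101 walk d0:-→d1:-→d2:-→d3:-→d4:-→d5:-→d6:H4→d7:-→d8:-→d9:-→d10:-→d11:-→d12:-→d13:-→d14:-→d15:-→d16:-→d17:-→d18:-→d19:-→d20:H2→d21:-→d22:-→d23:-→d24:H4 -> H4
  - 91.0.0.0/8 clear@8

== LOOKUPS ==
["H2","H3","H3","no-route","H3","H2","H4","H3","H1","H4"]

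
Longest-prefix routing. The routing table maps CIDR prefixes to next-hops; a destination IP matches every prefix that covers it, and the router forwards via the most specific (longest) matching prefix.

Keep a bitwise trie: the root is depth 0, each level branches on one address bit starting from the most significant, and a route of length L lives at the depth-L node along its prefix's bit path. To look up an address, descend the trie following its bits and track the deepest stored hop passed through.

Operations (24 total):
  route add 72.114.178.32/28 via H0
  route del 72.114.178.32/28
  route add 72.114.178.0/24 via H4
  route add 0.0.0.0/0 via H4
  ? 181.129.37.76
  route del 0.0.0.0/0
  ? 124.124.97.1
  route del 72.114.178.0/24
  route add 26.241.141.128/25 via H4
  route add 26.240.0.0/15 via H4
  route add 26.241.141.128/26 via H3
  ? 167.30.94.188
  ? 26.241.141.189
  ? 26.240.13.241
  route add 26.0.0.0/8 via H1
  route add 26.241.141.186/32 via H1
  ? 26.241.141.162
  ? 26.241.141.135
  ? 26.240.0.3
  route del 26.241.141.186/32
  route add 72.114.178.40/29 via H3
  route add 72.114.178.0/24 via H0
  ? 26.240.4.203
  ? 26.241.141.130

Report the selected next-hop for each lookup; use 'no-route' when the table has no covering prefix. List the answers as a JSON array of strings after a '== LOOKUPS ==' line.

Apply in order:
  add 72.114.178.32/28 -> H0 at depth 28
  del 72.114.178.32/28 (clear depth 28)
  add 72.114.178.0/24 -> H4 at depth 24
  add 0.0.0.0/0 -> H4 at depth 0
  ? 181.129.37.76  path d0:H4  best=H4
  del 0.0.0.0/0 (clear depth 0)
  ? 124.124.97.1  path d0:-→d1:-→d2:-  best=no-route
  del 72.114.178.0/24 (clear depth 24)
  add 26.241.141.128/25 -> H4 at depth 25
  add 26.240.0.0/15 -> H4 at depth 15
  add 26.241.141.128/26 -> H3 at depth 26
  ? 167.30.94.188  path d0:-  best=no-route
  ? 26.241.141.189  path d0:-→d1:-→d2:-→d3:-→d4:-→d5:-→d6:-→d7:-→d8:-→d9:-→d10:-→d11:-→d12:-→d13:-→d14:-→d15:H4→d16:-→d17:-→d18:-→d19:-→d20:-→d21:-→d22:-→d23:-→d24:-→d25:H4→d26:H3  best=H3
  ? 26.240.13.241  path d0:-→d1:-→d2:-→d3:-→d4:-→d5:-→d6:-→d7:-→d8:-→d9:-→d10:-→d11:-→d12:-→d13:-→d14:-→d15:H4  best=H4
  add 26.0.0.0/8 -> H1 at depth 8
  add 26.241.141.186/32 -> H1 at depth 32
  ? 26.241.141.162  path d0:-→d1:-→d2:-→d3:-→d4:-→d5:-→d6:-→d7:-→d8:H1→d9:-→d10:-→d11:-→d12:-→d13:-→d14:-→d15:H4→d16:-→d17:-→d18:-→d19:-→d20:-→d21:-→d22:-→d23:-→d24:-→d25:H4→d26:H3→d27:-  best=H3
  ? 26.241.141.135  path d0:-→d1:-→d2:-→d3:-→d4:-→d5:-→d6:-→d7:-→d8:H1→d9:-→d10:-→d11:-→d12:-→d13:-→d14:-→d15:H4→d16:-→d17:-→d18:-→d19:-→d20:-→d21:-→d22:-→d23:-→d24:-→d25:H4→d26:H3  best=H3
  ? 26.240.0.3  path d0:-→d1:-→d2:-→d3:-→d4:-→d5:-→d6:-→d7:-→d8:H1→d9:-→d10:-→d11:-→d12:-→d13:-→d14:-→d15:H4  best=H4
  del 26.241.141.186/32 (clear depth 32)
  add 72.114.178.40/29 -> H3 at depth 29
  add 72.114.178.0/24 -> H0 at depth 24
  ? 26.240.4.203  path d0:-→d1:-→d2:-→d3:-→d4:-→d5:-→d6:-→d7:-→d8:H1→d9:-→d10:-→d11:-→d12:-→d13:-→d14:-→d15:H4  best=H4
  ? 26.241.141.130  path d0:-→d1:-→d2:-→d3:-→d4:-→d5:-→d6:-→d7:-→d8:H1→d9:-→d10:-→d11:-→d12:-→d13:-→d14:-→d15:H4→d16:-→d17:-→d18:-→d19:-→d20:-→d21:-→d22:-→d23:-→d24:-→d25:H4→d26:H3  best=H3

== LOOKUPS ==
["H4","no-route","no-route","H3","H4","H3","H3","H4","H4","H3"]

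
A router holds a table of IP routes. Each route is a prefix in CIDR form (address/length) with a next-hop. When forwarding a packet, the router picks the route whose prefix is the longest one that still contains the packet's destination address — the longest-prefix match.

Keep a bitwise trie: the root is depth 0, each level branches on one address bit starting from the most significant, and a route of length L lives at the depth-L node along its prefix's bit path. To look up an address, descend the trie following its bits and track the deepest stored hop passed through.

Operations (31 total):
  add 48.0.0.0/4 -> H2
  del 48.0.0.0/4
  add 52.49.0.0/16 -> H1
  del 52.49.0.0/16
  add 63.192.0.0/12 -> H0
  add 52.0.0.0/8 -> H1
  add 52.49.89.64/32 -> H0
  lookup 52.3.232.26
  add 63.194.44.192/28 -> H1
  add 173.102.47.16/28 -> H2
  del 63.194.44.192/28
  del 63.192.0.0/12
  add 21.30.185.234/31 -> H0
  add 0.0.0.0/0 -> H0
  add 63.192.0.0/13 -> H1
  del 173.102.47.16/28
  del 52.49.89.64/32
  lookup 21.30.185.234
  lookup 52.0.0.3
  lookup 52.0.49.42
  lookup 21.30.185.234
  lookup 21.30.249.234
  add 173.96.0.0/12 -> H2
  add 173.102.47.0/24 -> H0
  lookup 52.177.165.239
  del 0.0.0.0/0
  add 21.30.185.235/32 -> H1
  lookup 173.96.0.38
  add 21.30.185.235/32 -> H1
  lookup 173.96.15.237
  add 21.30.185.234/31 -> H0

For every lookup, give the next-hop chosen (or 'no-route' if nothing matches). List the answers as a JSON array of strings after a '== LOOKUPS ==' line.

Trace:
  add 48.0.0.0/4 -> H2 at depth 4
  - 48.0.0.0/4 clear@4
  add 52.49.0.0/16 -> H1 at depth 16
  - 52.49.0.0/16 clear@16
  add 63.192.0.0/12 -> H0 at depth 12
  add 52.0.0.0/8 -> H1 at depth 8
  add 52.49.89.64/32 -> H0 at depth 32
  ? 52.3.232.26  path d0:-→d1:-→d2:-→d3:-→d4:-→d5:-→d6:-→d7:-→d8:H1→d9:-→d10:-  best=H1
  add 63.194.44.192/28 -> H1 at depth 28
  add 173.102.47.16/28 -> H2 at depth 28
  - 63.194.44.192/28 clear@28
  - 63.192.0.0/12 clear@12
  add 21.30.185.234/31 -> H0 at depth 31
  add 0.0.0.0/0 -> H0 at depth 0
  add 63.192.0.0/13 -> H1 at depth 13
  - 173.102.47.16/28 clear@28
  - 52.49.89.64/32 clear@32
  ? 21.30.185.234  path d0:H0→d1:-→d2:-→d3:-→d4:-→d5:-→d6:-→d7:-→d8:-→d9:-→d10:-→d11:-→d12:-→d13:-→d14:-→d15:-→d16:-→d17:-→d18:-→d19:-→d20:-→d21:-→d22:-→d23:-→d24:-→d25:-→d26:-→d27:-→d28:-→d29:-→d30:-→d31:H0  best=H0
  ? 52.0.0.3  path d0:H0→d1:-→d2:-→d3:-→d4:-→d5:-→d6:-→d7:-→d8:H1→d9:-→d10:-  best=H1
  ? 52.0.49.42  path d0:H0→d1:-→d2:-→d3:-→d4:-→d5:-→d6:-→d7:-→d8:H1→d9:-→d10:-  best=H1
  ? 21.30.185.234  path d0:H0→d1:-→d2:-→d3:-→d4:-→d5:-→d6:-→d7:-→d8:-→d9:-→d10:-→d11:-→d12:-→d13:-→d14:-→d15:-→d16:-→d17:-→d18:-→d19:-→d20:-→d21:-→d22:-→d23:-→d24:-→d25:-→d26:-→d27:-→d28:-→d29:-→d30:-→d31:H0  best=H0
  ? 21.30.249.234  path d0:H0→d1:-→d2:-→d3:-→d4:-→d5:-→d6:-→d7:-→d8:-→d9:-→d10:-→d11:-→d12:-→d13:-→d14:-→d15:-→d16:-→d17:-  best=H0
  add 173.96.0.0/12 -> H2 at depth 12
  add 173.102.47.0/24 -> H0 at depth 24
  ? 52.177.165.239  path d0:H0→d1:-→d2:-→d3:-→d4:-→d5:-→d6:-→d7:-→d8:H1  best=H1
  - 0.0.0.0/0 clear@0
  add 21.30.185.235/32 -> H1 at depth 32
  ? 173.96.0.38  path d0:-→d1:-→d2:-→d3:-→d4:-→d5:-→d6:-→d7:-→d8:-→d9:-→d10:-→d11:-→d12:H2→d13:-  best=H2
  add 21.30.185.235/32 -> H1 at depth 32
  ? 173.96.15.237  path d0:-→d1:-→d2:-→d3:-→d4:-→d5:-→d6:-→d7:-→d8:-→d9:-→d10:-→d11:-→d12:H2→d13:-  best=H2
  add 21.30.185.234/31 -> H0 at depth 31

== LOOKUPS ==
["H1","H0","H1","H1","H0","H0","H1","H2","H2"]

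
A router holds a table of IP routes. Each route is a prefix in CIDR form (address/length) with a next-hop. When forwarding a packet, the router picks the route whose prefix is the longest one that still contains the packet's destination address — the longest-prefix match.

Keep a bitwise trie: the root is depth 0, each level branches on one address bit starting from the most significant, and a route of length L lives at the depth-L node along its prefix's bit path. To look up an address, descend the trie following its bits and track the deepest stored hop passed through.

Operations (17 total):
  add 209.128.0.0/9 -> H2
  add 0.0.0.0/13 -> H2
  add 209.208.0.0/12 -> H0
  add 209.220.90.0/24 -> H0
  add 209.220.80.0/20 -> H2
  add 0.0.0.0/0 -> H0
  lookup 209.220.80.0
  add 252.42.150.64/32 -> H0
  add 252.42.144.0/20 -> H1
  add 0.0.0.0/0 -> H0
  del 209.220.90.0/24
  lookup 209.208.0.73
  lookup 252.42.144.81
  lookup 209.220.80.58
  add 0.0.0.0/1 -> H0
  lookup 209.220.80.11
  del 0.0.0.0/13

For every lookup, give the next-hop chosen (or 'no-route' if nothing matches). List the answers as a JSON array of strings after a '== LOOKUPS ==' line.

Apply in order:
  + 209.128.0.0/9 (H2) depth=9
  + 0.0.0.0/13 (H2) depth=13
  + 209.208.0.0/12 (H0) depth=12
  + 209.220.90.0/24 (H0) depth=24
  + 209.220.80.0/20 (H2) depth=20
  + 0.0.0.0/0 (H0) depth=0
  ? 209.220.80.0  path d0:H0→d1:-→d2:-→d3:-→d4:-→d5:-→d6:-→d7:-→d8:-→d9:H2→d10:-→d11:-→d12:H0→d13:-→d14:-→d15:-→d16:-→d17:-→d18:-→d19:-→d20:H2  best=H2
  + 252.42.150.64/32 (H0) depth=32
  + 252.42.144.0/20 (H1) depth=20
  + 0.0.0.0/0 (H0) depth=0
  del 209.220.90.0/24 (clear depth 24)
  ? 209.208.0.73  path d0:H0→d1:-→d2:-→d3:-→d4:-→d5:-→d6:-→d7:-→d8:-→d9:H2→d10:-→d11:-→d12:H0  best=H0
  ? 252.42.144.81  path d0:H0→d1:-→d2:-→d3:-→d4:-→d5:-→d6:-→d7:-→d8:-→d9:-→d10:-→d11:-→d12:-→d13:-→d14:-→d15:-→d16:-→d17:-→d18:-→d19:-→d20:H1→d21:-  best=H1
  ? 209.220.80.58  path d0:H0→d1:-→d2:-→d3:-→d4:-→d5:-→d6:-→d7:-→d8:-→d9:H2→d10:-→d11:-→d12:H0→d13:-→d14:-→d15:-→d16:-→d17:-→d18:-→d19:-→d20:H2  best=H2
  + 0.0.0.0/1 (H0) depth=1
  ? 209.220.80.11  path d0:H0→d1:-→d2:-→d3:-→d4:-→d5:-→d6:-→d7:-→d8:-→d9:H2→d10:-→d11:-→d12:H0→d13:-→d14:-→d15:-→d16:-→d17:-→d18:-→d19:-→d20:H2  best=H2
  del 0.0.0.0/13 (clear depth 13)

== LOOKUPS ==
["H2","H0","H1","H2","H2"]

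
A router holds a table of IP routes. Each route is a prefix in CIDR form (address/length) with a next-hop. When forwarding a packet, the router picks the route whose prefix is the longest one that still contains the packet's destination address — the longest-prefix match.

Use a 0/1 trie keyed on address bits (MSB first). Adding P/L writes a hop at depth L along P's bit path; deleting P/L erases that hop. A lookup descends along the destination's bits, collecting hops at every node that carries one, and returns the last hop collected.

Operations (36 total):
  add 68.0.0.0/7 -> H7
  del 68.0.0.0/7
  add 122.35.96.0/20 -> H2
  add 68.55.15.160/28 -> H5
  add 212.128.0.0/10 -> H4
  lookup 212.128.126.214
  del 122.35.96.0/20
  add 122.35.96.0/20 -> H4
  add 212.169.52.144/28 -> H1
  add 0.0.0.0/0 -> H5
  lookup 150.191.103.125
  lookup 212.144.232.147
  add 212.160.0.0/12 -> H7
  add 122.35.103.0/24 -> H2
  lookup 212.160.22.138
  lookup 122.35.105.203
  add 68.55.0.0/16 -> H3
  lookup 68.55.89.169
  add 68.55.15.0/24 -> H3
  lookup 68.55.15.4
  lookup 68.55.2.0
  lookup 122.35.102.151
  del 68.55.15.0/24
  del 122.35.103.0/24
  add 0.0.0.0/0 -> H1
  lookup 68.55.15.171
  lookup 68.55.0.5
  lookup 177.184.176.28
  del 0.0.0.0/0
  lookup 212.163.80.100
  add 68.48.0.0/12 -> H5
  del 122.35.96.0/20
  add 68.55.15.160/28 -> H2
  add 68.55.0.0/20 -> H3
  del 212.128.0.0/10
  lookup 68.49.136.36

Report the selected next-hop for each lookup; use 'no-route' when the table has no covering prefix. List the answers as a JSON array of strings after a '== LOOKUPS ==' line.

Apply in order:
  + 68.0.0.0/7 (H7) depth=7
  - 68.0.0.0/7 clear@7
  + 122.35.96.0/20 (H2) depth=20
  + 68.55.15.160/28 (H5) depth=28
  + 212.128.0.0/10 (H4) depth=10
  Q 212.128.126.214: descend 1101010010 ; hops seen [H4] ; pick H4
  - 122.35.96.0/20 clear@20
  + 122.35.96.0/20 (H4) depth=20
  + 212.169.52.144/28 (H1) depth=28
  + 0.0.0.0/0 (H5) depth=0
  Q 150.191.103.125: descend 1 ; hops seen [H5] ; pick H5
  Q 212.144.232.147: descend 1101010010 ; hops seen [H5,H4] ; pick H4
  + 212.160.0.0/12 (H7) depth=12
  + 122.35.103.0/24 (H2) depth=24
  Q 212.160.22.138: descend 110101001010 ; hops seen [H5,H4,H7] ; pick H7
  Q 122.35.105.203: descend 01111010001000110110 ; hops seen [H5,H4] ; pick H4
  + 68.55.0.0/16 (H3) depth=16
  Q 68.55.89.169: descend 01000100001101110 ; hops seen [H5,H3] ; pick H3
  + 68.55.15.0/24 (H3) depth=24
  Q 68.55.15.4: descend 010001000011011100001111 ; hops seen [H5,H3,H3] ; pick H3
  Q 68.55.2.0: descend 01000100001101110000 ; hops seen [H5,H3] ; pick H3
  Q 122.35.102.151: descend 01111010001000110110011 ; hops seen [H5,H4] ; pick H4
  - 68.55.15.0/24 clear@24
  - 122.35.103.0/24 clear@24
  + 0.0.0.0/0 (H1) depth=0
  Q 68.55.15.171: descend 0100010000110111000011111010 ; hops seen [H1,H3,H5] ; pick H5
  Q 68.55.0.5: descend 01000100001101110000 ; hops seen [H1,H3] ; pick H3
  Q 177.184.176.28: descend 1 ; hops seen [H1] ; pick H1
  - 0.0.0.0/0 clear@0
  Q 212.163.80.100: descend 110101001010 ; hops seen [H4,H7] ; pick H7
  + 68.48.0.0/12 (H5) depth=12
  - 122.35.96.0/20 clear@20
  + 68.55.15.160/28 (H2) depth=28
  + 68.55.0.0/20 (H3) depth=20
  - 212.128.0.0/10 clear@10
  Q 68.49.136.36: descend 0100010000110 ; hops seen [H5] ; pick H5

== LOOKUPS ==
["H4","H5","H4","H7","H4","H3","H3","H3","H4","H5","H3","H1","H7","H5"]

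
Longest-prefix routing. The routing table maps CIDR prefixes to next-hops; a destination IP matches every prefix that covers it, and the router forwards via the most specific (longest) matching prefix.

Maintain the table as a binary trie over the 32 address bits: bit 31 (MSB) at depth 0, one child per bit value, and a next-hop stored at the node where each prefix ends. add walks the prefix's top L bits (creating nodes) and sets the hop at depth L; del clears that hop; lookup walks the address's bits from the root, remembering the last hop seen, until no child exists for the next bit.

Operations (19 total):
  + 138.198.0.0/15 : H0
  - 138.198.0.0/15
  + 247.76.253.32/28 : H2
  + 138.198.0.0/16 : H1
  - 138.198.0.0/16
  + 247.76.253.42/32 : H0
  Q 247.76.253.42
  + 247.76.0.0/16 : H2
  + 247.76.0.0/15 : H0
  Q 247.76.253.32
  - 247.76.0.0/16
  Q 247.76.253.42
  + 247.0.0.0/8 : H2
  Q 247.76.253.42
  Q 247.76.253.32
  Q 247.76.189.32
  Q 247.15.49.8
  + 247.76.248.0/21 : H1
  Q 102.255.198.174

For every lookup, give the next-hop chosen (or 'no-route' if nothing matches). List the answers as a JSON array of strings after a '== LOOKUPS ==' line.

Process each operation:
  add 138.198.0.0/15 -> H0 at depth 15
  del 138.198.0.0/15 (clear depth 15)
  add 247.76.253.32/28 -> H2 at depth 28
  add 138.198.0.0/16 -> H1 at depth 16
  del 138.198.0.0/16 (clear depth 16)
  add 247.76.253.42/32 -> H0 at depth 32
  Q 247.76.253.42: descend 11110111010011001111110100101010 ; hops seen [H2,H0] ; pick H0
  add 247.76.0.0/16 -> H2 at depth 16
  add 247.76.0.0/15 -> H0 at depth 15
  Q 247.76.253.32: descend 1111011101001100111111010010 ; hops seen [H0,H2,H2] ; pick H2
  del 247.76.0.0/16 (clear depth 16)
  Q 247.76.253.42: descend 11110111010011001111110100101010 ; hops seen [H0,H2,H0] ; pick H0
  add 247.0.0.0/8 -> H2 at depth 8
  Q 247.76.253.42: descend 11110111010011001111110100101010 ; hops seen [H2,H0,H2,H0] ; pick H0
  Q 247.76.253.32: descend 1111011101001100111111010010 ; hops seen [H2,H0,H2] ; pick H2
  Q 247.76.189.32: descend 11110111010011001 ; hops seen [H2,H0] ; pick H0
  Q 247.15.49.8: descend 111101110 ; hops seen [H2] ; pick H2
  add 247.76.248.0/21 -> H1 at depth 21
  Q 102.255.198.174: descend ε ; hops seen [∅] ; pick no-route

== LOOKUPS ==
["H0","H2","H0","H0","H2","H0","H2","no-route"]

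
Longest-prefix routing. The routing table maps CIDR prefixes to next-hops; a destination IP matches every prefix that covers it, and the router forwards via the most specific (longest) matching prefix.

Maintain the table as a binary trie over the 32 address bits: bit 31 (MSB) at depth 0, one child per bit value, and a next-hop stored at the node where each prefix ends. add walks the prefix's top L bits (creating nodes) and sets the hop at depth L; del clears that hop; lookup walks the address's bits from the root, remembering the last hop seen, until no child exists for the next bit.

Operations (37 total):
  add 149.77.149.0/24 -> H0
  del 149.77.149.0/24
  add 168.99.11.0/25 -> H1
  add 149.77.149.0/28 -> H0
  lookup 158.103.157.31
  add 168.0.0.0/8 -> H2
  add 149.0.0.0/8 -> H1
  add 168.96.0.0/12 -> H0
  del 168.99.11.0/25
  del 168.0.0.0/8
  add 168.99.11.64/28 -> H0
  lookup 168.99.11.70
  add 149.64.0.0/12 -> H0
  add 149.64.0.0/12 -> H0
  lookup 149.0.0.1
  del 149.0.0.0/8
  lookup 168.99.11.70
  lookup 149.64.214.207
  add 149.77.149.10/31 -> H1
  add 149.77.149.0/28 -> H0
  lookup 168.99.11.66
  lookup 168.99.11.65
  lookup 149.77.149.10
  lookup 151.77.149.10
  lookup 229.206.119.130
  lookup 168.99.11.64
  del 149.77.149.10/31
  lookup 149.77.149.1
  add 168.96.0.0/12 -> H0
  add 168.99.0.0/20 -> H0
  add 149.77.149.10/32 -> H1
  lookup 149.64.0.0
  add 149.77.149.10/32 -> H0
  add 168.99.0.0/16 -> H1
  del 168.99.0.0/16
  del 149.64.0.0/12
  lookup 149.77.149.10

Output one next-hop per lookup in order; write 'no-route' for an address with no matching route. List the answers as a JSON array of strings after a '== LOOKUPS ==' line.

Trace:
  + 149.77.149.0/24 (H0) depth=24
  - 149.77.149.0/24 clear@24
  + 168.99.11.0/25 (H1) depth=25
  + 149.77.149.0/28 (H0) depth=28
  Q 158.103.157.31: descend 1001 ; hops seen [∅] ; pick no-route
  + 168.0.0.0/8 (H2) depth=8
  + 149.0.0.0/8 (H1) depth=8
  + 168.96.0.0/12 (H0) depth=12
  - 168.99.11.0/25 clear@25
  - 168.0.0.0/8 clear@8
  + 168.99.11.64/28 (H0) depth=28
  Q 168.99.11.70: descend 1010100001100011000010110100 ; hops seen [H0,H0] ; pick H0
  + 149.64.0.0/12 (H0) depth=12
  + 149.64.0.0/12 (H0) depth=12
  Q 149.0.0.1: descend 100101010 ; hops seen [H1] ; pick H1
  - 149.0.0.0/8 clear@8
  Q 168.99.11.70: descend 1010100001100011000010110100 ; hops seen [H0,H0] ; pick H0
  Q 149.64.214.207: descend 100101010100 ; hops seen [H0] ; pick H0
  + 149.77.149.10/31 (H1) depth=31
  + 149.77.149.0/28 (H0) depth=28
  Q 168.99.11.66: descend 1010100001100011000010110100 ; hops seen [H0,H0] ; pick H0
  Q 168.99.11.65: descend 1010100001100011000010110100 ; hops seen [H0,H0] ; pick H0
  Q 149.77.149.10: descend 1001010101001101100101010000101 ; hops seen [H0,H0,H1] ; pick H1
  Q 151.77.149.10: descend 100101 ; hops seen [∅] ; pick no-route
  Q 229.206.119.130: descend 1 ; hops seen [∅] ; pick no-route
  Q 168.99.11.64: descend 1010100001100011000010110100 ; hops seen [H0,H0] ; pick H0
  - 149.77.149.10/31 clear@31
  Q 149.77.149.1: descend 1001010101001101100101010000 ; hops seen [H0,H0] ; pick H0
  + 168.96.0.0/12 (H0) depth=12
  + 168.99.0.0/20 (H0) depth=20
  + 149.77.149.10/32 (H1) depth=32
  Q 149.64.0.0: descend 100101010100 ; hops seen [H0] ; pick H0
  + 149.77.149.10/32 (H0) depth=32
  + 168.99.0.0/16 (H1) depth=16
  - 168.99.0.0/16 clear@16
  - 149.64.0.0/12 clear@12
  Q 149.77.149.10: descend 10010101010011011001010100001010 ; hops seen [H0,H0] ; pick H0

== LOOKUPS ==
["no-route","H0","H1","H0","H0","H0","H0","H1","no-route","no-route","H0","H0","H0","H0"]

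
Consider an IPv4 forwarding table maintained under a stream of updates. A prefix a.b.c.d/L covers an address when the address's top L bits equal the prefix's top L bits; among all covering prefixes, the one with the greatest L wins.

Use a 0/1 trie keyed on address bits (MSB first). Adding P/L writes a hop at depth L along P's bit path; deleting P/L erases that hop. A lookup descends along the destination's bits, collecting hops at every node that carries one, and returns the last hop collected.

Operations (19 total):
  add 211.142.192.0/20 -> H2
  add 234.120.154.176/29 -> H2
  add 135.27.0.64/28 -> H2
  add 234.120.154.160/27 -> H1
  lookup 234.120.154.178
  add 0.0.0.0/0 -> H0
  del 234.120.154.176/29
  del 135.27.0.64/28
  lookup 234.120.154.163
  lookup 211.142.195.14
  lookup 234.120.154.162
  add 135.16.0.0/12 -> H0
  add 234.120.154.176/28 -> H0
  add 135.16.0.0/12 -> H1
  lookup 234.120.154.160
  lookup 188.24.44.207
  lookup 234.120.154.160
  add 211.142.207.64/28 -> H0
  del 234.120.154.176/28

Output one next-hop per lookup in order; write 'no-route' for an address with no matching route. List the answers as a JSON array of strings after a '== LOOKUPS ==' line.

Trace:
  + 211.142.192.0/20 (H2) depth=20
  + 234.120.154.176/29 (H2) depth=29
  + 135.27.0.64/28 (H2) depth=28
  + 234.120.154.160/27 (H1) depth=27
  lookup 234.120.154.178: bits 11101010011110001001101010110 walk d0:-→d1:-→d2:-→d3:-→d4:-→d5:-→d6:-→d7:-→d8:-→d9:-→d10:-→d11:-→d12:-→d13:-→d14:-→d15:-→d16:-→d17:-→d18:-→d19:-→d20:-→d21:-→d22:-→d23:-→d24:-→d25:-→d26:-→d27:H1→d28:-→d29:H2 -> H2
  + 0.0.0.0/0 (H0) depth=0
  - 234.120.154.176/29 clear@29
  - 135.27.0.64/28 clear@28
  lookup 234.120.154.163: bits 111010100111100010011010101 walk d0:H0→d1:-→d2:-→d3:-→d4:-→d5:-→d6:-→d7:-→d8:-→d9:-→d10:-→d11:-→d12:-→d13:-→d14:-→d15:-→d16:-→d17:-→d18:-→d19:-→d20:-→d21:-→d22:-→d23:-→d24:-→d25:-→d26:-→d27:H1 -> H1
  lookup 211.142.195.14: bits 11010011100011101100 walk d0:H0→d1:-→d2:-→d3:-→d4:-→d5:-→d6:-→d7:-→d8:-→d9:-→d10:-→d11:-→d12:-→d13:-→d14:-→d15:-→d16:-→d17:-→d18:-→d19:-→d20:H2 -> H2
  lookup 234.120.154.162: bits 111010100111100010011010101 walk d0:H0→d1:-→d2:-→d3:-→d4:-→d5:-→d6:-→d7:-→d8:-→d9:-→d10:-→d11:-→d12:-→d13:-→d14:-→d15:-→d16:-→d17:-→d18:-→d19:-→d20:-→d21:-→d22:-→d23:-→d24:-→d25:-→d26:-→d27:H1 -> H1
  + 135.16.0.0/12 (H0) depth=12
  + 234.120.154.176/28 (H0) depth=28
  + 135.16.0.0/12 (H1) depth=12
  lookup 234.120.154.160: bits 111010100111100010011010101 walk d0:H0→d1:-→d2:-→d3:-→d4:-→d5:-→d6:-→d7:-→d8:-→d9:-→d10:-→d11:-→d12:-→d13:-→d14:-→d15:-→d16:-→d17:-→d18:-→d19:-→d20:-→d21:-→d22:-→d23:-→d24:-→d25:-→d26:-→d27:H1 -> H1
  lookup 188.24.44.207: bits 10 walk d0:H0→d1:-→d2:- -> H0
  lookup 234.120.154.160: bits 111010100111100010011010101 walk d0:H0→d1:-→d2:-→d3:-→d4:-→d5:-→d6:-→d7:-→d8:-→d9:-→d10:-→d11:-→d12:-→d13:-→d14:-→d15:-→d16:-→d17:-→d18:-→d19:-→d20:-→d21:-→d22:-→d23:-→d24:-→d25:-→d26:-→d27:H1 -> H1
  + 211.142.207.64/28 (H0) depth=28
  - 234.120.154.176/28 clear@28

== LOOKUPS ==
["H2","H1","H2","H1","H1","H0","H1"]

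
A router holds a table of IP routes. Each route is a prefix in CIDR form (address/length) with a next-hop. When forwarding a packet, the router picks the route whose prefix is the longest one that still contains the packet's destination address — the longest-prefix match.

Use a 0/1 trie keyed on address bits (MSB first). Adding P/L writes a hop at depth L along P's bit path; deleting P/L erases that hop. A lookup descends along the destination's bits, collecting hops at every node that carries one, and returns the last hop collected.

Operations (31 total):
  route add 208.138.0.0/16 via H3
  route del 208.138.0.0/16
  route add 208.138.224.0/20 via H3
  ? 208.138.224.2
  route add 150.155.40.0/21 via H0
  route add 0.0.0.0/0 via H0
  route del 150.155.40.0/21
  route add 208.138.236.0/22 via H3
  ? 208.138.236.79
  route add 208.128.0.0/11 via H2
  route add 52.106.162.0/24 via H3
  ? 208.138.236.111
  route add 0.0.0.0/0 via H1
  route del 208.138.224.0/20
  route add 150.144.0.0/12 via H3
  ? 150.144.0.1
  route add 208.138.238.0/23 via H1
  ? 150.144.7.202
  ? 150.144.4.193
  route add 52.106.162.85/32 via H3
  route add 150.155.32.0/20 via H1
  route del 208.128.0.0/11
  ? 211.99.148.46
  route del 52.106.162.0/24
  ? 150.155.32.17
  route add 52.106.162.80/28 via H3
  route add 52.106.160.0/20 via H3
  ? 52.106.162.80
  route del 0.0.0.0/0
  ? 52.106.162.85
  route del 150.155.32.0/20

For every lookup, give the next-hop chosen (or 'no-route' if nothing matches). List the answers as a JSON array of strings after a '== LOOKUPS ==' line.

Process each operation:
  + 208.138.0.0/16 (H3) depth=16
  - 208.138.0.0/16 clear@16
  + 208.138.224.0/20 (H3) depth=20
  ? 208.138.224.2  path d0:-→d1:-→d2:-→d3:-→d4:-→d5:-→d6:-→d7:-→d8:-→d9:-→d10:-→d11:-→d12:-→d13:-→d14:-→d15:-→d16:-→d17:-→d18:-→d19:-→d20:H3  best=H3
  + 150.155.40.0/21 (H0) depth=21
  + 0.0.0.0/0 (H0) depth=0
  - 150.155.40.0/21 clear@21
  + 208.138.236.0/22 (H3) depth=22
  ? 208.138.236.79  path d0:H0→d1:-→d2:-→d3:-→d4:-→d5:-→d6:-→d7:-→d8:-→d9:-→d10:-→d11:-→d12:-→d13:-→d14:-→d15:-→d16:-→d17:-→d18:-→d19:-→d20:H3→d21:-→d22:H3  best=H3
  + 208.128.0.0/11 (H2) depth=11
  + 52.106.162.0/24 (H3) depth=24
  ? 208.138.236.111  path d0:H0→d1:-→d2:-→d3:-→d4:-→d5:-→d6:-→d7:-→d8:-→d9:-→d10:-→d11:H2→d12:-→d13:-→d14:-→d15:-→d16:-→d17:-→d18:-→d19:-→d20:H3→d21:-→d22:H3  best=H3
  + 0.0.0.0/0 (H1) depth=0
  - 208.138.224.0/20 clear@20
  + 150.144.0.0/12 (H3) depth=12
  ? 150.144.0.1  path d0:H1→d1:-→d2:-→d3:-→d4:-→d5:-→d6:-→d7:-→d8:-→d9:-→d10:-→d11:-→d12:H3  best=H3
  + 208.138.238.0/23 (H1) depth=23
  ? 150.144.7.202  path d0:H1→d1:-→d2:-→d3:-→d4:-→d5:-→d6:-→d7:-→d8:-→d9:-→d10:-→d11:-→d12:H3  best=H3
  ? 150.144.4.193  path d0:H1→d1:-→d2:-→d3:-→d4:-→d5:-→d6:-→d7:-→d8:-→d9:-→d10:-→d11:-→d12:H3  best=H3
  + 52.106.162.85/32 (H3) depth=32
  + 150.155.32.0/20 (H1) depth=20
  - 208.128.0.0/11 clear@11
  ? 211.99.148.46  path d0:H1→d1:-→d2:-→d3:-→d4:-→d5:-→d6:-  best=H1
  - 52.106.162.0/24 clear@24
  ? 150.155.32.17  path d0:H1→d1:-→d2:-→d3:-→d4:-→d5:-→d6:-→d7:-→d8:-→d9:-→d10:-→d11:-→d12:H3→d13:-→d14:-→d15:-→d16:-→d17:-→d18:-→d19:-→d20:H1  best=H1
  + 52.106.162.80/28 (H3) depth=28
  + 52.106.160.0/20 (H3) depth=20
  ? 52.106.162.80  path d0:H1→d1:-→d2:-→d3:-→d4:-→d5:-→d6:-→d7:-→d8:-→d9:-→d10:-→d11:-→d12:-→d13:-→d14:-→d15:-→d16:-→d17:-→d18:-→d19:-→d20:H3→d21:-→d22:-→d23:-→d24:-→d25:-→d26:-→d27:-→d28:H3→d29:-  best=H3
  - 0.0.0.0/0 clear@0
  ? 52.106.162.85  path d0:-→d1:-→d2:-→d3:-→d4:-→d5:-→d6:-→d7:-→d8:-→d9:-→d10:-→d11:-→d12:-→d13:-→d14:-→d15:-→d16:-→d17:-→d18:-→d19:-→d20:H3→d21:-→d22:-→d23:-→d24:-→d25:-→d26:-→d27:-→d28:H3→d29:-→d30:-→d31:-→d32:H3  best=H3
  - 150.155.32.0/20 clear@20

== LOOKUPS ==
["H3","H3","H3","H3","H3","H3","H1","H1","H3","H3"]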